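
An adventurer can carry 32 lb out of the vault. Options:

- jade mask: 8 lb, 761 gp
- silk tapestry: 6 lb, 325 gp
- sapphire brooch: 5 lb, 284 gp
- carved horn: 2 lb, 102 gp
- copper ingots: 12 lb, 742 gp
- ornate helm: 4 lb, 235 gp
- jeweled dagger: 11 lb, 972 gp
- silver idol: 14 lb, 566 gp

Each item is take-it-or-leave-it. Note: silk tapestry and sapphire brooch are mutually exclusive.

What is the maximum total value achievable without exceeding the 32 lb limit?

Jade mask + copper ingots + jeweled dagger uses 31 of the 32 lb and totals 2475.

2475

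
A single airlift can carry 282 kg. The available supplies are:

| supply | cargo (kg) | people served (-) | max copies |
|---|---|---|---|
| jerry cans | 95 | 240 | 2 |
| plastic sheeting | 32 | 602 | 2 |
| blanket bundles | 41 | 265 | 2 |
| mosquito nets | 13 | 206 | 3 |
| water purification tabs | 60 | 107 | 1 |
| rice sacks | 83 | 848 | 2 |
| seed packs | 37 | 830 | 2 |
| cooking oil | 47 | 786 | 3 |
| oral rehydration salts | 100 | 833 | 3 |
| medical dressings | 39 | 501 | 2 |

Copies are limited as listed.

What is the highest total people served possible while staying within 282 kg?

5222

Taking 2×plastic sheeting + 2×seed packs + 3×cooking oil: 279 kg used, 5222 in people served.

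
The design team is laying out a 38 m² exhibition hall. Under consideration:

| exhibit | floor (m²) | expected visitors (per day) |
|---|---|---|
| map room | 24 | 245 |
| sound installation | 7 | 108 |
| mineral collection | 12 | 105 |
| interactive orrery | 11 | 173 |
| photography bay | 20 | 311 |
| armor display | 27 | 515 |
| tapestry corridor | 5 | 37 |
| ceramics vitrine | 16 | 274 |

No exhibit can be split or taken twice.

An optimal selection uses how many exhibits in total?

2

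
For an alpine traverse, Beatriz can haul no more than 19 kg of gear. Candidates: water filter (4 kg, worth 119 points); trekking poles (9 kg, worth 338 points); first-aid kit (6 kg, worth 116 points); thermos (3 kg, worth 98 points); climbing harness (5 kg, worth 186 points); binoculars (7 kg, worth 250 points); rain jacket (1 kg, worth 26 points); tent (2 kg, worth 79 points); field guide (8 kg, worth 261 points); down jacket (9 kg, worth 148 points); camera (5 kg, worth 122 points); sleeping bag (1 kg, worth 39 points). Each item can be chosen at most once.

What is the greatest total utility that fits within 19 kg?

A density-first pass picks trekking poles + climbing harness + rain jacket + tent + sleeping bag — 668 at 18 kg.
The 6 kg tied up in climbing harness and rain jacket is better spent on binoculars — total rises to 706 (19 kg).
Next best is trekking poles + thermos + climbing harness + tent at 701 (19 kg) — short by 5.

706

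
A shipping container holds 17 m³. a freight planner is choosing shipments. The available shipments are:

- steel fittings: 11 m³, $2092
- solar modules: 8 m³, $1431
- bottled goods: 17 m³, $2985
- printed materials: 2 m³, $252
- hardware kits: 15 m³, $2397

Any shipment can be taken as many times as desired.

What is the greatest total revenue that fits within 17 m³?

A density-first pass picks steel fittings + 3×printed materials — 2848 at 17 m³.
The 17 m³ tied up in steel fittings and 3×printed materials is better spent on bottled goods — total rises to 2985 (17 m³).
Every other selection either busts 17 m³ or fails to beat 2985.

2985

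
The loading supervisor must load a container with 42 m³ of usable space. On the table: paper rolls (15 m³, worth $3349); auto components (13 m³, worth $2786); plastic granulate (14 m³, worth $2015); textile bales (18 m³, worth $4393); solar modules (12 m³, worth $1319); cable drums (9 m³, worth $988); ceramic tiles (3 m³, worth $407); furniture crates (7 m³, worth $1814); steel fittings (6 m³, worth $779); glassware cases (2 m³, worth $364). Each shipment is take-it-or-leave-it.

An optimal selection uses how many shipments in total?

The maximum revenue within 42 m³ is 9920.
For example paper rolls + textile bales + furniture crates + glassware cases achieves it, using 42 m³.
All optima have 4 shipments.

4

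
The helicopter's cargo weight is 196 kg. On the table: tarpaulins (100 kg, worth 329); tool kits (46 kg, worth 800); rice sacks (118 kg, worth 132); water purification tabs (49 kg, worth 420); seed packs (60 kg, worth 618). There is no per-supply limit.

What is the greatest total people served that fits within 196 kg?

3200

Best packing: 4×tool kits — 184 kg, 3200 total.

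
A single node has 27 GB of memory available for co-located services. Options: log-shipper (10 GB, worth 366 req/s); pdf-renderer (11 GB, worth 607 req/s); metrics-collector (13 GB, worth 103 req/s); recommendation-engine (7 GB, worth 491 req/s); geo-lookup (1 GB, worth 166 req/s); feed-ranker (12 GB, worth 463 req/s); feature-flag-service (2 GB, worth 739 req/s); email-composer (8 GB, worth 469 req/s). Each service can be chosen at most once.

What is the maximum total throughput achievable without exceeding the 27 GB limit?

2065

By throughput per GB: feature-flag-service 369.50, geo-lookup 166.00, recommendation-engine 70.14 lead.
A density-first pass picks recommendation-engine + geo-lookup + feature-flag-service + email-composer — 1865 at 18 GB.
Replace geo-lookup with log-shipper: the trade gains 200 net, giving 2065 at 27 GB.
Next best is pdf-renderer + recommendation-engine + geo-lookup + feature-flag-service at 2003 (21 GB) — short by 62.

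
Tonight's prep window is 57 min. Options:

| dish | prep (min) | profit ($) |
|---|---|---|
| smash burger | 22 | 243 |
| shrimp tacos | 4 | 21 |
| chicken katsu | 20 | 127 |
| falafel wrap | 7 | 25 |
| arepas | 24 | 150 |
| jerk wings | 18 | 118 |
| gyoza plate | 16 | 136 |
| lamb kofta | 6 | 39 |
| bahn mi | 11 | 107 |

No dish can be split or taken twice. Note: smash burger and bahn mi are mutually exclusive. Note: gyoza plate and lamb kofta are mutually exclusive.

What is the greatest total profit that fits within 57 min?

Density check — smash burger 11.05, bahn mi 9.73, gyoza plate 8.50, jerk wings 6.56 are the best per min.
Best packing: smash burger + jerk wings + gyoza plate — 56 min, 497 total.

497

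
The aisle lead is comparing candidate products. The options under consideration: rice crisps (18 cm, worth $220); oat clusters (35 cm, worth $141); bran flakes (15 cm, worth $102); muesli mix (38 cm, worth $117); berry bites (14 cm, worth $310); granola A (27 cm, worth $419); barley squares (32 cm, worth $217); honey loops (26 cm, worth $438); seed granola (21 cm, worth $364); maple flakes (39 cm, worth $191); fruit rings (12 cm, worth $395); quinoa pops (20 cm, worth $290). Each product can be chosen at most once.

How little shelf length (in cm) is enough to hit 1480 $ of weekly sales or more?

Minimise cm subject to total weekly sales ≥ 1480.
berry bites + honey loops + seed granola + fruit rings: 1507 weekly sales at 73 cm.
Any bundle with less than 73 cm falls short of 1480.

73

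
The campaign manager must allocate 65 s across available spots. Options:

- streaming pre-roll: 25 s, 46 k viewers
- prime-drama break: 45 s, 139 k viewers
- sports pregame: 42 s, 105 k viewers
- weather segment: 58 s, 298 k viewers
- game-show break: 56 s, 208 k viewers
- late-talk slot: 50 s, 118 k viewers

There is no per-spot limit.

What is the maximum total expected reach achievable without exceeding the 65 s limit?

By expected reach per s: weather segment 5.14, game-show break 3.71, prime-drama break 3.09, sports pregame 2.50 lead.
Best packing: weather segment — 58 s, 298 total.
The spare 7 s is too small for any remaining spot, and no exchange beats 298.

298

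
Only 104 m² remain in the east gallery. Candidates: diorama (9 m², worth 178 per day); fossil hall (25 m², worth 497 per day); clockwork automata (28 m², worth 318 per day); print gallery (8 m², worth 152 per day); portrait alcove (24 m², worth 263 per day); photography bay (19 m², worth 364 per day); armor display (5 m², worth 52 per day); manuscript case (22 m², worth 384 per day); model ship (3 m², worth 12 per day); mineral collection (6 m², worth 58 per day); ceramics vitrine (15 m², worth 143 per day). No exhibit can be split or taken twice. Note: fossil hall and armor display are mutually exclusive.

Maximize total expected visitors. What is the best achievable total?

By expected visitors per m²: fossil hall 19.88, diorama 19.78, photography bay 19.16, print gallery 19.00 lead.
Taking diorama + fossil hall + print gallery + photography bay + manuscript case + mineral collection + ceramics vitrine: 104 m² used, 1776 in expected visitors.

1776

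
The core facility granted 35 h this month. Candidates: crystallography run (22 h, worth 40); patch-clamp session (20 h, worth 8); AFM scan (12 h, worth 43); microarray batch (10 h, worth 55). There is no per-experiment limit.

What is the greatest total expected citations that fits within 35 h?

165

3×microarray batch uses 30 of the 35 h and totals 165.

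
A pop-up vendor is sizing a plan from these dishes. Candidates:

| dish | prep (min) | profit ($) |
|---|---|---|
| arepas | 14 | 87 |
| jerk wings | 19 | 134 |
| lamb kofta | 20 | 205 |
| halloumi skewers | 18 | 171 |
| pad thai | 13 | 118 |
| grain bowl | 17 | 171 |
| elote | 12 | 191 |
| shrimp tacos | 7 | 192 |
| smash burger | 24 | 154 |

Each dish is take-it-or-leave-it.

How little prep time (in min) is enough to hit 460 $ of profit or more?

Need the lightest bundle worth ≥ 460.
pad thai + elote + shrimp tacos: 501 profit at 32 min.
Below 32 min the best achievable stays under 460.

32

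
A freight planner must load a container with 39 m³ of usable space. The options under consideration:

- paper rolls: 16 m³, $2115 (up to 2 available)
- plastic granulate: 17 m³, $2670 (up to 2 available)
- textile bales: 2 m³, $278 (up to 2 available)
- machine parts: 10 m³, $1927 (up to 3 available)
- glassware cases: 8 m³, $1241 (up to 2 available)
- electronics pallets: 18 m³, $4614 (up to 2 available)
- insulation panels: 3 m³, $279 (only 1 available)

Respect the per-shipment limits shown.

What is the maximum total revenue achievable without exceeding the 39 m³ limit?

9507

A density-first pass picks textile bales + 2×electronics pallets — 9506 at 38 m³.
Dropping textile bales frees 2 m³; slotting in insulation panels (3 m³) lifts the total to 9507 at 39 m³.
That's the maximum — no swap from here does better than 9507.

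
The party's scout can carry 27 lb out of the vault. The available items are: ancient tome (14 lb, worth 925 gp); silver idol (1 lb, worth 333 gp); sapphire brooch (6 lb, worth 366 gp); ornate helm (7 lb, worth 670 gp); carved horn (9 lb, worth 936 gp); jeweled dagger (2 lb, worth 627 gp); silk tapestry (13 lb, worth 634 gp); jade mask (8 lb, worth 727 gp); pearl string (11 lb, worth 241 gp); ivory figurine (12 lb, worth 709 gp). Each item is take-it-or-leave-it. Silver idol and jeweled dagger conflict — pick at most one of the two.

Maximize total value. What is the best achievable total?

2960

Ranking by ratio (value/lb): silver idol 333.00, jeweled dagger 313.50, carved horn 104.00, ornate helm 95.71.
Ornate helm + carved horn + jeweled dagger + jade mask uses 26 of the 27 lb and totals 2960.
The closest alternative, silver idol + ornate helm + carved horn + jade mask, reaches only 2666.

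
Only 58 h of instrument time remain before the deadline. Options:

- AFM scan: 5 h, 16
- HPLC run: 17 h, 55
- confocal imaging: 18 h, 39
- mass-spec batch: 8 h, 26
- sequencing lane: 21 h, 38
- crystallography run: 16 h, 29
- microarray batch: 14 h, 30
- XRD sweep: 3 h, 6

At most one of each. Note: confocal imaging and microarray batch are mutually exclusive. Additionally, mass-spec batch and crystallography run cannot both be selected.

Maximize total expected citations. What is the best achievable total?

142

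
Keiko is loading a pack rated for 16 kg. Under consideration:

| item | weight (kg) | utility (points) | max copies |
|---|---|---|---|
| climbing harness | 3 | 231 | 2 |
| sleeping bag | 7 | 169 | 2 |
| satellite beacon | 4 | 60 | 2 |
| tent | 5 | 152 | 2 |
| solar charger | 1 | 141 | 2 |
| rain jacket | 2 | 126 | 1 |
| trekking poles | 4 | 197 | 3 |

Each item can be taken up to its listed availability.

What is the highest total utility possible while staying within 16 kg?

1138

Density check — solar charger 141.00, climbing harness 77.00, rain jacket 63.00, trekking poles 49.25 are the best per kg.
A density-first pass picks 2×climbing harness + 2×solar charger + rain jacket + trekking poles — 1067 at 14 kg.
Replace rain jacket with trekking poles: the trade gains 71 net, giving 1138 at 16 kg.
No other feasible combination exceeds 1138.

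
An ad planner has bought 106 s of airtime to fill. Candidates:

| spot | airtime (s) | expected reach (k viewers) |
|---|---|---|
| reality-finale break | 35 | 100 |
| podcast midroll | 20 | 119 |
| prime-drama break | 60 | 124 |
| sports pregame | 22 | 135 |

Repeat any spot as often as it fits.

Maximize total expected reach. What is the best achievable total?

643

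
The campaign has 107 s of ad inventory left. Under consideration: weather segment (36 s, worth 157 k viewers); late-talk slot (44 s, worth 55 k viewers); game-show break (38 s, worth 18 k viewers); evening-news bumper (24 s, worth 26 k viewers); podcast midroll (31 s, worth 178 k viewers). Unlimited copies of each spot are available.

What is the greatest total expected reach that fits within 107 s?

3×podcast midroll uses 93 of the 107 s and totals 534.
The spare 14 s is too small for any remaining spot, and no exchange beats 534.

534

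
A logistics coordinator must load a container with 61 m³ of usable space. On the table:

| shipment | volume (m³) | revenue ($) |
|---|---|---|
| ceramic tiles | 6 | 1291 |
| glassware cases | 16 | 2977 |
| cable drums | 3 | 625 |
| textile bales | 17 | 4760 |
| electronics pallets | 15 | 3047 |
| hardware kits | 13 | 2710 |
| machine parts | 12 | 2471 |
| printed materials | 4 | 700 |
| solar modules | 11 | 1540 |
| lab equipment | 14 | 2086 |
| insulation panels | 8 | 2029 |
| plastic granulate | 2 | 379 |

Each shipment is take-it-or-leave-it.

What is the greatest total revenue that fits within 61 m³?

14265

Density check — textile bales 280.00, insulation panels 253.62, ceramic tiles 215.17, hardware kits 208.46 are the best per m³.
Taking ceramic tiles + cable drums + textile bales + hardware kits + machine parts + insulation panels + plastic granulate: 61 m³ used, 14265 in revenue.
That's the maximum — no swap from here does better than 14265.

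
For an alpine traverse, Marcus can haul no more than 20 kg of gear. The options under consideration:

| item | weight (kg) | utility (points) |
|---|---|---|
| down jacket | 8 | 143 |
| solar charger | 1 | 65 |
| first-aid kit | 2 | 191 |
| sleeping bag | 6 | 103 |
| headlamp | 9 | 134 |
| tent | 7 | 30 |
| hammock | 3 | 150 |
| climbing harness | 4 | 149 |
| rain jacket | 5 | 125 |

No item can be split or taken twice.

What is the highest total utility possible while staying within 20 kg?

718

Ranking by ratio (utility/kg): first-aid kit 95.50, solar charger 65.00, hammock 50.00, climbing harness 37.25.
The ratio heuristic lands on solar charger + first-aid kit + hammock + climbing harness + rain jacket (680) but leaves 5 kg idle.
Replace solar charger with sleeping bag: the trade gains 38 net, giving 718 at 20 kg.
Every other selection either busts 20 kg or fails to beat 718.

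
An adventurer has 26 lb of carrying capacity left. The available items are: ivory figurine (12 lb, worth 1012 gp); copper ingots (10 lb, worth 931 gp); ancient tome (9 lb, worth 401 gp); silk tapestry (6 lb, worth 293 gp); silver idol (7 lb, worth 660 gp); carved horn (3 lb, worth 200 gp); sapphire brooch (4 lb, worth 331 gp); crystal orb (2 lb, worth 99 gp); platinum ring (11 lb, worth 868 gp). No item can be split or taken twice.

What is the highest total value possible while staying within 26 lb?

Density check — silver idol 94.29, copper ingots 93.10, ivory figurine 84.33 are the best per lb.
Greedy by ratio would take copper ingots + silver idol + carved horn + sapphire brooch + crystal orb: 26 lb used, total 2221.
Replace silver idol and carved horn and crystal orb with ivory figurine: the trade gains 53 net, giving 2274 at 26 lb.
An exhaustive check of the 512 subsets confirms 2274.

2274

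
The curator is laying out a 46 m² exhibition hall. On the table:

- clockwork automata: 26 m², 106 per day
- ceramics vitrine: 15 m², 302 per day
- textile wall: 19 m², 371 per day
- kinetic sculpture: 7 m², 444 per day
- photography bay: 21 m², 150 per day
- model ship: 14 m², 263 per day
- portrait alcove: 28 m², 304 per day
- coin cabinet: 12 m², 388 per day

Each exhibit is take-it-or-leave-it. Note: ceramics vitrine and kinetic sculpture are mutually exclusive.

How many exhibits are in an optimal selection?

3

Best achievable expected visitors is 1203.
textile wall + kinetic sculpture + coin cabinet hits 1203 at 38 m².
Any selection reaching 1203 contains exactly 3 exhibits.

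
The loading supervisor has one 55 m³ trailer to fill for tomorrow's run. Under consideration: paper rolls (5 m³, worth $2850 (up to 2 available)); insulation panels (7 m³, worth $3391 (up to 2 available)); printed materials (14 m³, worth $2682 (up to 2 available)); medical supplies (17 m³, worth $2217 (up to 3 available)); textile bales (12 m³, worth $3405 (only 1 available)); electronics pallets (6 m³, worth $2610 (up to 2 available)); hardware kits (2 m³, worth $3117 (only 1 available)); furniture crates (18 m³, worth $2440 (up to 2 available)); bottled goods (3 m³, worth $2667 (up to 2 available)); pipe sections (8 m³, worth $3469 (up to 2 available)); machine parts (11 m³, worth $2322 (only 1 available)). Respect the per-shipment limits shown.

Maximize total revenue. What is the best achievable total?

30481

The ratio heuristic lands on 2×paper rolls + 2×insulation panels + 2×electronics pallets + hardware kits + 2×bottled goods + pipe sections (29622) but leaves 3 m³ idle.
The 6 m³ tied up in electronics pallets is better spent on pipe sections — total rises to 30481 (54 m³).
That's the maximum — no swap from here does better than 30481.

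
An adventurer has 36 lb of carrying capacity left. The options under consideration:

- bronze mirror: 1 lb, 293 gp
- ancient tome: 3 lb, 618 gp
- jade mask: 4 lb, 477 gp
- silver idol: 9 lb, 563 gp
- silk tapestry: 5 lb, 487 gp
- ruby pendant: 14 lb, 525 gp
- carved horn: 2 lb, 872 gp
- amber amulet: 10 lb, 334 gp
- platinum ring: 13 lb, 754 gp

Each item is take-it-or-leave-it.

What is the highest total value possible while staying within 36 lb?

3771

Greedy by ratio would take bronze mirror + ancient tome + jade mask + silver idol + silk tapestry + carved horn + amber amulet: 34 lb used, total 3644.
The 11 lb tied up in bronze mirror and amber amulet is better spent on platinum ring — total rises to 3771 (36 lb).
Next best is bronze mirror + ancient tome + jade mask + silver idol + silk tapestry + carved horn + amber amulet at 3644 (34 lb) — short by 127.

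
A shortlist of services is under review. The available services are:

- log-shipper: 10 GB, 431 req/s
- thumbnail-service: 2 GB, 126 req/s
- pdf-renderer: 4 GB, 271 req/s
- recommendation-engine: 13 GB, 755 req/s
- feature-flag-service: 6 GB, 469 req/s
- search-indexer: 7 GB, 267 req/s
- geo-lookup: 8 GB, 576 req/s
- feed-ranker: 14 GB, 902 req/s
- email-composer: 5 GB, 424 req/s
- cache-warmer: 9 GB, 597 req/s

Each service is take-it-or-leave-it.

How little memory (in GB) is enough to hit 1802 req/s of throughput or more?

25

Minimise GB subject to total throughput ≥ 1802.
thumbnail-service + pdf-renderer + feature-flag-service + geo-lookup + email-composer: 1866 throughput at 25 GB.
No combination under 25 GB hits 1802.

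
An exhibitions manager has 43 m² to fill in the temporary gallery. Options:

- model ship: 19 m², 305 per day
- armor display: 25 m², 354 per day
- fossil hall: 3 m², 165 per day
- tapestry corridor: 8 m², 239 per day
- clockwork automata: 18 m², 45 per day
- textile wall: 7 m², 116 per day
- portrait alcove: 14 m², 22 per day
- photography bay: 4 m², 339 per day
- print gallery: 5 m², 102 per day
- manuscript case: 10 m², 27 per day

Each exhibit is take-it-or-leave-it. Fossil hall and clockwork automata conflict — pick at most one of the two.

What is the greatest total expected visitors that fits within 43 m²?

1164

Density check — photography bay 84.75, fossil hall 55.00, tapestry corridor 29.88 are the best per m².
Taking the top-ratio exhibits first gives fossil hall + tapestry corridor + textile wall + photography bay + print gallery + manuscript case for 988 (37 m²).
The 15 m² tied up in print gallery and manuscript case is better spent on model ship — total rises to 1164 (41 m²).
An exhaustive check of the 1024 subsets confirms 1164.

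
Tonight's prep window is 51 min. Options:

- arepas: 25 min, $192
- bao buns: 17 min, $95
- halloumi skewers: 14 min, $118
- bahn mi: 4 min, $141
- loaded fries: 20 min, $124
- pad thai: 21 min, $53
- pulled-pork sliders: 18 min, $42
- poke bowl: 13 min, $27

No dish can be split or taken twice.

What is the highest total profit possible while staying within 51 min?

457

By profit per min: bahn mi 35.25, halloumi skewers 8.43, arepas 7.68, loaded fries 6.20 lead.
The ratio heuristic lands on arepas + halloumi skewers + bahn mi (451) but leaves 8 min idle.
Dropping halloumi skewers frees 14 min; slotting in loaded fries (20 min) lifts the total to 457 at 49 min.
Runner-up arepas + halloumi skewers + bahn mi tops out at 451.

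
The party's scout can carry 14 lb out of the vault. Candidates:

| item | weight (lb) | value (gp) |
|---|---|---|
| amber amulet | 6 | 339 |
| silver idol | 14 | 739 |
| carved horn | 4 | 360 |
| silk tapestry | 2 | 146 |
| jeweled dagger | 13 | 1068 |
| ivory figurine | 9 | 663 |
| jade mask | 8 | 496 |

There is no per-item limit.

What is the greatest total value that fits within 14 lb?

Density check — carved horn 90.00, jeweled dagger 82.15, ivory figurine 73.67 are the best per lb.
Taking 3×carved horn + silk tapestry: 14 lb used, 1226 in value.
Every other selection either busts 14 lb or fails to beat 1226.

1226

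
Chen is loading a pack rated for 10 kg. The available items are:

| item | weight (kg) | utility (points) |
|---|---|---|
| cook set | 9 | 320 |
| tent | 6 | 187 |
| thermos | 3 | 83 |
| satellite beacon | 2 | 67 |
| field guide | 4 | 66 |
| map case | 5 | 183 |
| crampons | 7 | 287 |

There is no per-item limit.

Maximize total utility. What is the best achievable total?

370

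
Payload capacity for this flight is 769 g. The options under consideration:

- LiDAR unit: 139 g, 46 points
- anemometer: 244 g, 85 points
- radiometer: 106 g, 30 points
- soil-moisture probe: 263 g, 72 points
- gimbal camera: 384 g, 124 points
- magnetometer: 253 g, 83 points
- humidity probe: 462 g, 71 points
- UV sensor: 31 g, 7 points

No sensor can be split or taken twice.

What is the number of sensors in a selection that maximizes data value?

3

The maximum data value within 769 g is 255.
One optimal bundle: LiDAR unit + anemometer + gimbal camera (767 g).
All optima have 3 sensors.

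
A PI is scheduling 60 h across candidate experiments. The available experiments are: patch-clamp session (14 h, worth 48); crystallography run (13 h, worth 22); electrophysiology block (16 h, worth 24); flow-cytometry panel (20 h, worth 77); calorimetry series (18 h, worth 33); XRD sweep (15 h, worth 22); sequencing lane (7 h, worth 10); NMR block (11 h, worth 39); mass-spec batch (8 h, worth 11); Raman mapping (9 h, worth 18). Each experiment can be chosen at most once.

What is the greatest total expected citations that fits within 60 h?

186

Greedy by ratio would take patch-clamp session + flow-cytometry panel + NMR block + Raman mapping: 54 h used, total 182.
Dropping Raman mapping frees 9 h; slotting in crystallography run (13 h) lifts the total to 186 at 58 h.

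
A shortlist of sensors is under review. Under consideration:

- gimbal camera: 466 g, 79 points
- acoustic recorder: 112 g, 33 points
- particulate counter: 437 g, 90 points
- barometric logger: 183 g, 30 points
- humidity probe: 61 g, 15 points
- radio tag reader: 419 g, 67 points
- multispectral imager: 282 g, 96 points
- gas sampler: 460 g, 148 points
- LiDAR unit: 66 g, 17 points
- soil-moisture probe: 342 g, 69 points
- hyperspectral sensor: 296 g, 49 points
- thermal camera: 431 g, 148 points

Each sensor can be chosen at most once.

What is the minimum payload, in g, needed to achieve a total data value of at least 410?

Minimise g subject to total data value ≥ 410.
Taking acoustic recorder + multispectral imager + gas sampler + thermal camera gives 425 (≥ 410) for 1285 g.
Below 1285 g the best achievable stays under 410.

1285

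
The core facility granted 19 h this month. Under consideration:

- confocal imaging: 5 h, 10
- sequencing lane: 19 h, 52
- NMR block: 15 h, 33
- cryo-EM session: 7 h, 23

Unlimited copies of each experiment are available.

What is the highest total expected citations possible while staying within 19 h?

56

Ranking by ratio (expected citations/h): cryo-EM session 3.29, sequencing lane 2.74, NMR block 2.20.
Best packing: confocal imaging + 2×cryo-EM session — 19 h, 56 total.
Nothing else within 19 h beats 56.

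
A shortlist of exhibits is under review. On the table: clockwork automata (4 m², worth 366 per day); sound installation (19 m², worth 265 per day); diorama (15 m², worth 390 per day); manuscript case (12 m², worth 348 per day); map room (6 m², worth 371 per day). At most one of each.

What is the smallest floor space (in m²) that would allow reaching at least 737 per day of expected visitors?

Look for the lowest-floor combination reaching 737.
clockwork automata + map room reaches 737 using 10 m².
No combination under 10 m² hits 737.

10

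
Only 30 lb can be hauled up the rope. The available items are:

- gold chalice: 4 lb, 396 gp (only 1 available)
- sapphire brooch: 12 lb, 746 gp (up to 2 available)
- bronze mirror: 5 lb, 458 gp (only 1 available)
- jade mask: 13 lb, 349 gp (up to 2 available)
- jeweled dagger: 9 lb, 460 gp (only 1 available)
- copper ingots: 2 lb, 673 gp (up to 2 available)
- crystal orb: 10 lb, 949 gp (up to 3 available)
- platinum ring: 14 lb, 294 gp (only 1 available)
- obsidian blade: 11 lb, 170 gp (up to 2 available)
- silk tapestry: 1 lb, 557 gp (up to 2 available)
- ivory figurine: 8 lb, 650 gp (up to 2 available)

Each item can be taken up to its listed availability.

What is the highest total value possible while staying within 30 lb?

4754

Best packing: gold chalice + 2×copper ingots + 2×crystal orb + 2×silk tapestry — 30 lb, 4754 total.
Nothing else within 30 lb beats 4754.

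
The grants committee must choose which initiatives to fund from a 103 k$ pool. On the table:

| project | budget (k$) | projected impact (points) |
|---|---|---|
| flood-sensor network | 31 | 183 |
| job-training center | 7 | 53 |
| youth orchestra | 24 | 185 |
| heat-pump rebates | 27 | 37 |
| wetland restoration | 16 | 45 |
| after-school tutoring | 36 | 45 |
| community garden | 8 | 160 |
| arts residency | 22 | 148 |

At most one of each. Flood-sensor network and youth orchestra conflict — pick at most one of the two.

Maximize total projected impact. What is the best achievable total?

Ranking by ratio (projected impact/k$): community garden 20.00, youth orchestra 7.71, job-training center 7.57.
Job-training center + youth orchestra + wetland restoration + community garden + arts residency uses 77 of the 103 k$ and totals 591.
Every other selection either busts 103 k$ or breaks a pairing rule or fails to beat 591.

591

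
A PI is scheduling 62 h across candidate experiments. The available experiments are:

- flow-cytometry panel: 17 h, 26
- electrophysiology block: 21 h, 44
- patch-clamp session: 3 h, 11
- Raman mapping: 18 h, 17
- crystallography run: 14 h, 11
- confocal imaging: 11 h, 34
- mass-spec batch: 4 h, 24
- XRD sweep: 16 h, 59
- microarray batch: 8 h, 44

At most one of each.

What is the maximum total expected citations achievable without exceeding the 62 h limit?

205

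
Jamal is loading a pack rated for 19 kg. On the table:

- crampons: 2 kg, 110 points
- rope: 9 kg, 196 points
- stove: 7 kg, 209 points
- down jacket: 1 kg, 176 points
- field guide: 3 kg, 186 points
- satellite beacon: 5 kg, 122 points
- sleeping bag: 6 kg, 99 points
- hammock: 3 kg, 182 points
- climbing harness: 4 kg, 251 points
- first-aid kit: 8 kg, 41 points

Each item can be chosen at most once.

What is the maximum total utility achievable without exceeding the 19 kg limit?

1027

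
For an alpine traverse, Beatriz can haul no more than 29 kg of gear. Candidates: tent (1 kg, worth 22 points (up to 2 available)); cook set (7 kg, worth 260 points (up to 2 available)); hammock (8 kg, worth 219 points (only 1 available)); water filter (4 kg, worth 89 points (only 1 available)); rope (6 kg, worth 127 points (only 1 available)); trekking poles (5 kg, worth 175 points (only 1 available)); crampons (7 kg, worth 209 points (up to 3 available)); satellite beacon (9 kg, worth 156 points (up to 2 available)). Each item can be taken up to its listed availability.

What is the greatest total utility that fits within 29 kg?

960

The ratio heuristic lands on 2×tent + 2×cook set + trekking poles + crampons (948) but leaves 1 kg idle.
Dropping tent and trekking poles frees 6 kg; slotting in crampons (7 kg) lifts the total to 960 at 29 kg.
No other feasible combination exceeds 960.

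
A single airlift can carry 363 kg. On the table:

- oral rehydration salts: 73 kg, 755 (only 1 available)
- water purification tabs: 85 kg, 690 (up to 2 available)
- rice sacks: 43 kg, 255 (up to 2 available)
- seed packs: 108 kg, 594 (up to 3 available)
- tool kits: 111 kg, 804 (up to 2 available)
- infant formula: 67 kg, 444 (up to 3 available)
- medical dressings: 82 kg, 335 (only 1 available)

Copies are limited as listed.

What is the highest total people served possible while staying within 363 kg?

Best packing: oral rehydration salts + 2×water purification tabs + tool kits — 354 kg, 2939 total.

2939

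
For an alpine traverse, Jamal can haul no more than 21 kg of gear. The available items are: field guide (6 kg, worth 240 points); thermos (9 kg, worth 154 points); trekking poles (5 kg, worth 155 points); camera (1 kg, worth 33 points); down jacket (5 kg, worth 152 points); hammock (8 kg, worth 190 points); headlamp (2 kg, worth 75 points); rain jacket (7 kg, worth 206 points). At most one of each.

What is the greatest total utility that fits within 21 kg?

709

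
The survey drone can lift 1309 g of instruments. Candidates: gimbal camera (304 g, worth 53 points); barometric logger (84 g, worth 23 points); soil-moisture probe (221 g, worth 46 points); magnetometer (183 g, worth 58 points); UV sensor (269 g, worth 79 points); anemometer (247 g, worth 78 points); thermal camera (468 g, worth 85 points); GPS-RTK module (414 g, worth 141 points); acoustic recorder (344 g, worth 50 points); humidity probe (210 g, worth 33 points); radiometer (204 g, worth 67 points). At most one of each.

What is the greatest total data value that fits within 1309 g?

The ratio heuristic lands on barometric logger + magnetometer + anemometer + GPS-RTK module + radiometer (367) but leaves 177 g idle.
Dropping barometric logger and anemometer frees 331 g; slotting in soil-moisture probe + UV sensor (490 g) lifts the total to 391 at 1291 g.

391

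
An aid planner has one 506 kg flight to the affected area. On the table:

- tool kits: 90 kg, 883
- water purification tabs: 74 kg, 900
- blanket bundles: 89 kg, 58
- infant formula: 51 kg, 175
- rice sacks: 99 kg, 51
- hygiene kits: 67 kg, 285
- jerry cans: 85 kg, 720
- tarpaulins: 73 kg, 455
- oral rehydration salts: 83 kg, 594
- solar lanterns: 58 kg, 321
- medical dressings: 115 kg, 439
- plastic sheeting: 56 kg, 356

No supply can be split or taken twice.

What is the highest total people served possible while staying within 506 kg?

3949

Filling by ratio: tool kits + water purification tabs + jerry cans + tarpaulins + oral rehydration salts + plastic sheeting for 3908, with 45 kg left unused.
Replace tarpaulins with infant formula + solar lanterns: the trade gains 41 net, giving 3949 at 497 kg.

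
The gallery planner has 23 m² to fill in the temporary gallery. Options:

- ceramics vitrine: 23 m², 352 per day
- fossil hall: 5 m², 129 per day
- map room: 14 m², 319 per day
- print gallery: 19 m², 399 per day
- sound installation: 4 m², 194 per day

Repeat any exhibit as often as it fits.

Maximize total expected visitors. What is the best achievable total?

Taking 5×sound installation: 20 m² used, 970 in expected visitors.

970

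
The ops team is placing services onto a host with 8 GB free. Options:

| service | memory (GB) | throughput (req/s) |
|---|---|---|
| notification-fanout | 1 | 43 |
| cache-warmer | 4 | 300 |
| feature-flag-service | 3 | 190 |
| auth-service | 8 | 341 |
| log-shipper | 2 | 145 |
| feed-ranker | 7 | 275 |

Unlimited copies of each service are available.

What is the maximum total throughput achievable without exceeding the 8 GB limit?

2×cache-warmer uses 8 of the 8 GB and totals 600.
That's the maximum — no swap from here does better than 600.

600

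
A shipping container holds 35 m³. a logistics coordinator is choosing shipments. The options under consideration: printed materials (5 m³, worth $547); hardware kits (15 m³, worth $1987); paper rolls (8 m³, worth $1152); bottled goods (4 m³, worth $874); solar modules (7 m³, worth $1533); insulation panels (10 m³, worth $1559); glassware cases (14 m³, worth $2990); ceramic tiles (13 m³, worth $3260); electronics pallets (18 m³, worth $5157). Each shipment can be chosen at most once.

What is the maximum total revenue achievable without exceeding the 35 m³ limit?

9291

Bottled goods + ceramic tiles + electronics pallets uses 35 of the 35 m³ and totals 9291.
No other feasible combination exceeds 9291.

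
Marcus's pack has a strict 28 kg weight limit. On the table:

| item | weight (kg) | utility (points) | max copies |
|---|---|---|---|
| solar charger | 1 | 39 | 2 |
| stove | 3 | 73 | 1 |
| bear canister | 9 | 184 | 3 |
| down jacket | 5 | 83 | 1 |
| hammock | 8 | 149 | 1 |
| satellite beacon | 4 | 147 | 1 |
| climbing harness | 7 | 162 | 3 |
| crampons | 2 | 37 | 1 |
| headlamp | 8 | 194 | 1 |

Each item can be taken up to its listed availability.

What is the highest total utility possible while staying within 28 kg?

By utility per kg: solar charger 39.00, satellite beacon 36.75, stove 24.33 lead.
Filling by ratio: 2×solar charger + stove + satellite beacon + climbing harness + crampons + headlamp for 691, with 2 kg left unused.
Dropping stove and crampons frees 5 kg; slotting in climbing harness (7 kg) lifts the total to 743 at 28 kg.
Nothing else within 28 kg beats 743.

743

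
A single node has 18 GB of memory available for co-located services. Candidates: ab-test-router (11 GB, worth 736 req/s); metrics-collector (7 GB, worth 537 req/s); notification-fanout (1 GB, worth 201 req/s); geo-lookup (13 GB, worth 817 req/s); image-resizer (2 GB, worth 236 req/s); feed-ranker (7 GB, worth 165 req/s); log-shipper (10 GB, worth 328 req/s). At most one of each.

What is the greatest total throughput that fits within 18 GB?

Ranking by ratio (throughput/GB): notification-fanout 201.00, image-resizer 118.00, metrics-collector 76.71, ab-test-router 66.91.
Greedy by ratio would take metrics-collector + notification-fanout + image-resizer + feed-ranker: 17 GB used, total 1139.
Replace notification-fanout and image-resizer and feed-ranker with ab-test-router: the trade gains 134 net, giving 1273 at 18 GB.

1273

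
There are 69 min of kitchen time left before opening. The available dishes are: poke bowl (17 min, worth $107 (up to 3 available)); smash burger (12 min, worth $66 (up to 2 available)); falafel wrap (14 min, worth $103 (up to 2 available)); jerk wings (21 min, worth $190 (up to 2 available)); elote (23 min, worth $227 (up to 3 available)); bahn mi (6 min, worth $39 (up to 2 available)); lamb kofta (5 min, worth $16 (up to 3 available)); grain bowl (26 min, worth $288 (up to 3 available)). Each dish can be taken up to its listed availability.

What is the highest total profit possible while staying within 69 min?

683

By profit per min: grain bowl 11.08, elote 9.87, jerk wings 9.05 lead.
Greedy by ratio would take falafel wrap + 2×grain bowl: 66 min used, total 679.
Dropping falafel wrap frees 14 min; slotting in poke bowl (17 min) lifts the total to 683 at 69 min.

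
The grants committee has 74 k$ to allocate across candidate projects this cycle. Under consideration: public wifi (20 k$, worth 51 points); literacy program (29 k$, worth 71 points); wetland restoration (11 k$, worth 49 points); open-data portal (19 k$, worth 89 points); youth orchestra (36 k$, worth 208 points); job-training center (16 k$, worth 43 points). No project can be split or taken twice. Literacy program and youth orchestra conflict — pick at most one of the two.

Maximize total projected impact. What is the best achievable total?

Ranking by ratio (projected impact/k$): youth orchestra 5.78, open-data portal 4.68, wetland restoration 4.45.
Wetland restoration + open-data portal + youth orchestra uses 66 of the 74 k$ and totals 346.
Next best is open-data portal + youth orchestra + job-training center at 340 (71 k$) — short by 6.

346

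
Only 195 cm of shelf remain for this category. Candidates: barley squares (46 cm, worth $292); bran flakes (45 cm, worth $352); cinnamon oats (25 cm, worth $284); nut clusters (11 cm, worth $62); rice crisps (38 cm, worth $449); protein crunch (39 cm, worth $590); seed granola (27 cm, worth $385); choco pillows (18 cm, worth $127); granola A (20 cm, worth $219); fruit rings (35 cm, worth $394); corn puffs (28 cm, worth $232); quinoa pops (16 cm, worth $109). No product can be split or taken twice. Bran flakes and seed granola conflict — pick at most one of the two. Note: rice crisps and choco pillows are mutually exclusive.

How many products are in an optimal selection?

7

The maximum weekly sales within 195 cm is 2383.
One optimal bundle: cinnamon oats + nut clusters + rice crisps + protein crunch + seed granola + granola A + fruit rings (195 cm).
Every optimal selection uses 7 products.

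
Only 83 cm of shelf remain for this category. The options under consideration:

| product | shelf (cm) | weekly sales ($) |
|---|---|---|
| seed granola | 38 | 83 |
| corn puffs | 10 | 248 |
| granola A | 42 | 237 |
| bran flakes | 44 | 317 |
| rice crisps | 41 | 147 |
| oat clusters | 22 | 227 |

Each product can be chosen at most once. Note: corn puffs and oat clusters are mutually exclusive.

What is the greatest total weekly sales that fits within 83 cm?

Best packing: corn puffs + bran flakes — 54 cm, 565 total.
No other feasible combination exceeds 565.

565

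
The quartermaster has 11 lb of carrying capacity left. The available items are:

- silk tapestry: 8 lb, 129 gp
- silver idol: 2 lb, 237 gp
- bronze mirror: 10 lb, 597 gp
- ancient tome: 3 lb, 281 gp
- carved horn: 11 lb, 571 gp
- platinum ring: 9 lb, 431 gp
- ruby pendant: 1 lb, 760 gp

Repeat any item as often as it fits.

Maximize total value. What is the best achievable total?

8360

Taking 11×ruby pendant: 11 lb used, 8360 in value.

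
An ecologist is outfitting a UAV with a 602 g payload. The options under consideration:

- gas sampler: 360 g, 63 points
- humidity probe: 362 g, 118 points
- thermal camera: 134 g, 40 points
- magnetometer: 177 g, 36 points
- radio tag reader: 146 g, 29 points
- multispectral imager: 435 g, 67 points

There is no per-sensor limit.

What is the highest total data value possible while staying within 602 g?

Greedy by ratio would take humidity probe + thermal camera: 496 g used, total 158.
The 362 g tied up in humidity probe is better spent on 3×thermal camera — total rises to 160 (536 g).

160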